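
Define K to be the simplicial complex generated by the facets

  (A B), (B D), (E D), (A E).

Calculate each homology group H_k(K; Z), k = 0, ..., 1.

Fix the vertex order A < B < D < E and write every simplex with vertices in increasing order. Then dim K = 1 and the simplices of K are:

  0-simplices (4): A, B, D, E
  1-simplices (4): AB, AE, BD, DE

giving chain groups C_0 ≅ Z^4, C_1 ≅ Z^4.

Boundary ∂_1: C_1 → C_0 is given by ∂[p,q] = [q] − [p].
This gives a 4×4 integer matrix of rank 3; reducing to Smith normal form yields diagonal entries (1,1,1).

Reading off H_k = ker ∂_k / im ∂_{k+1}:

  H_0: rank C_0 − rank ∂_1 = 4 − 3 = 1, and the invariant factors of ∂_1 are all 1, so H_0 ≅ Z.
  H_1: rank ker ∂_1 − rank ∂_2 = (4 − 3) − 0 = 1, and there is no ∂_2, so H_1 ≅ Z.

As a check, the Euler characteristic is 4 − 4 = 0, which agrees with 1 − 1 = 0.
(K is a triangulation of the circle S^1.)

H_0 = Z,  H_1 = Z.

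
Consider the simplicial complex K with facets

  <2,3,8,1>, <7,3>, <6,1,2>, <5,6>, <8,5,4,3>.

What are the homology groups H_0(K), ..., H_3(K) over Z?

H_0 = Z,  H_1 = Z,  H_2 = 0,  H_3 = 0.

Order the vertices as 1 < 2 < 3 < 4 < 5 < 6 < 7 < 8. Listing each simplex with vertices in this order, K has dimension 3 with simplices:

  0-simplices (8): [1], [2], [3], [4], [5], [6], [7], [8]
  1-simplices (15): [1,2], [1,3], [1,6], [1,8], [2,3], [2,6], [2,8], [3,4], [3,5], [3,7], [3,8], [4,5], [4,8], [5,6], [5,8]
  2-simplices (9): [1,2,3], [1,2,6], [1,2,8], [1,3,8], [2,3,8], [3,4,5], [3,4,8], [3,5,8], [4,5,8]
  3-simplices (2): [1,2,3,8], [3,4,5,8]

giving chain groups C_0 ≅ Z^8, C_1 ≅ Z^15, C_2 ≅ Z^9, C_3 ≅ Z^2.

The boundary map ∂_1: C_1 → C_0 is given by ∂[p,q] = [q] − [p].
The 8×15 boundary matrix has rank 7 and Smith normal form diag(1,1,1,1,1,1,1).

Boundary ∂_2: C_2 → C_1 sends each 2-simplex [p,q,r] to [q,r] − [p,r] + [p,q]. For instance
  ∂[1,2,3] = [2,3] − [1,3] + [1,2],
  ∂[1,2,6] = [2,6] − [1,6] + [1,2].
As a 15×9 matrix over Z this has rank 7, with invariant factors (1,1,1,1,1,1,1).

Boundary ∂_3: C_3 → C_2 sends each 3-simplex σ to the alternating sum Σ_i (−1)^i (σ with its i-th vertex removed). For instance
  ∂[3,4,5,8] = [4,5,8] − [3,5,8] + [3,4,8] − [3,4,5],
  ∂[1,2,3,8] = [2,3,8] − [1,3,8] + [1,2,8] − [1,2,3].
The resulting 9×2 matrix has rank 2, and its Smith normal form has invariant factors (1,1).

From H_k ≅ ker(∂_k) / im(∂_{k+1}) we obtain:

  H_0: rank C_0 − rank ∂_1 = 8 − 7 = 1, and the invariant factors of ∂_1 are all 1, so H_0 ≅ Z.
  H_1: rank ker ∂_1 − rank ∂_2 = (15 − 7) − 7 = 1, and the invariant factors of ∂_2 are all 1, so H_1 ≅ Z.
  H_2: rank ker ∂_2 − rank ∂_3 = (9 − 7) − 2 = 0, and the invariant factors of ∂_3 are all 1, so H_2 ≅ 0.
  H_3: rank ker ∂_3 − rank ∂_4 = (2 − 2) − 0 = 0, and there is no ∂_4, so H_3 ≅ 0.

As a check, the Euler characteristic is 8 − 15 + 9 − 2 = 0, which agrees with 1 − 1 + 0 − 0 = 0.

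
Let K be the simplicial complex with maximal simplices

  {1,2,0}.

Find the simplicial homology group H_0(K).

Order the vertices as 0 < 1 < 2. Listing each simplex with vertices in this order, K has dimension 2 with simplices:

  0-simplices (3): [0], [1], [2]
  1-simplices (3): [0,1], [0,2], [1,2]
  2-simplices (1): [0,1,2]

giving chain groups C_0 ≅ Z^3, C_1 ≅ Z^3, C_2 ≅ Z^1.

∂_1: C_1 → C_0 is given by ∂[p,q] = [q] − [p].
This gives a 3×3 integer matrix of rank 2; reducing to Smith normal form yields diagonal entries (1,1).

∂_2: C_2 → C_1 acts by ∂[p,q,r] = [q,r] − [p,r] + [p,q]. For instance
  ∂[0,1,2] = [1,2] − [0,2] + [0,1].
This gives a 3×1 integer matrix of rank 1; reducing to Smith normal form yields diagonal entries (1).

From H_k ≅ ker(∂_k) / im(∂_{k+1}) we obtain:

  H_0: rank C_0 − rank ∂_1 = 3 − 2 = 1, and the invariant factors of ∂_1 are all 1, so H_0 = Z.

H_0 ≅ Z.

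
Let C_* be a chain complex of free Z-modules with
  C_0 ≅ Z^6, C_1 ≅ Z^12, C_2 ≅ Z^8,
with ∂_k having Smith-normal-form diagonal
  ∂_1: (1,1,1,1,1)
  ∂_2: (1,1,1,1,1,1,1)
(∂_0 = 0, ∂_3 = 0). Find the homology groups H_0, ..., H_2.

H_0: b_0 = 6 − 0 − 5 = 1; torsion from ∂_1 factors > 1: none. So H_0 = Z.
H_1: b_1 = 12 − 5 − 7 = 0; torsion from ∂_2 factors > 1: none. So H_1 = 0.
H_2: b_2 = 8 − 7 − 0 = 1; torsion from ∂_3 factors > 1: none. So H_2 = Z.

H_0 = Z,  H_1 = 0,  H_2 = Z.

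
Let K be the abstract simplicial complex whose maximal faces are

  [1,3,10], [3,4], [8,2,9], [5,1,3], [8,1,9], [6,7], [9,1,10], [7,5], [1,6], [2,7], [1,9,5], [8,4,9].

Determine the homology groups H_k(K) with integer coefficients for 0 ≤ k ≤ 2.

Take the total order 1 < 2 < 3 < 4 < 5 < 6 < 7 < 8 < 9 < 10 on the vertex set. Then K (dimension 2) consists of the simplices:

  0-simplices (10): [1], [2], [3], [4], [5], [6], [7], [8], [9], [10]
  1-simplices (19): [1,3], [1,5], [1,6], [1,8], [1,9], [1,10], [2,7], [2,8], [2,9], [3,4], [3,5], [3,10], [4,8], [4,9], [5,7], [5,9], [6,7], [8,9], [9,10]
  2-simplices (7): [1,3,5], [1,3,10], [1,5,9], [1,8,9], [1,9,10], [2,8,9], [4,8,9]

so the chain groups are C_0 ≅ Z^10, C_1 ≅ Z^19, C_2 ≅ Z^7.

Boundary ∂_1: C_1 → C_0 sends each edge [p,q] (with p < q) to q − p. For instance
  ∂[6,7] = [7] − [6].
The resulting 10×19 matrix has rank 9, and its Smith normal form has invariant factors (1,1,1,1,1,1,1,1,1).

The boundary map ∂_2: C_2 → C_1 sends each 2-simplex [p,q,r] to [q,r] − [p,r] + [p,q]. For instance
  ∂[4,8,9] = [8,9] − [4,9] + [4,8],
  ∂[1,9,10] = [9,10] − [1,10] + [1,9].
As a 19×7 matrix over Z this has rank 7, with invariant factors (1,1,1,1,1,1,1).

From H_k ≅ ker(∂_k) / im(∂_{k+1}) we obtain:

  H_0: rank C_0 − rank ∂_1 = 10 − 9 = 1, and the invariant factors of ∂_1 are all 1, so H_0 = Z.
  H_1: rank ker ∂_1 − rank ∂_2 = (19 − 9) − 7 = 3, and the invariant factors of ∂_2 are all 1, so H_1 = Z^3.
  H_2: rank ker ∂_2 − rank ∂_3 = (7 − 7) − 0 = 0, and there is no ∂_3, so H_2 = 0.

H_0 = Z,  H_1 = Z^3,  H_2 = 0.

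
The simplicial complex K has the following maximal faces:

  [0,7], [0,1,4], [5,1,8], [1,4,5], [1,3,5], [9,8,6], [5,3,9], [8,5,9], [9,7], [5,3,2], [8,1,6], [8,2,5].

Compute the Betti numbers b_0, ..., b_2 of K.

b_0 = 1, b_1 = 1, b_2 = 0.

Fix the vertex order 0 < 1 < 2 < 3 < 4 < 5 < 6 < 7 < 8 < 9 and write every simplex with vertices in increasing order. Then dim K = 2 and the simplices of K are:

  0-simplices (10): [0], [1], [2], [3], [4], [5], [6], [7], [8], [9]
  1-simplices (20): [0,1], [0,4], [0,7], [1,3], [1,4], [1,5], [1,6], [1,8], [2,3], [2,5], [2,8], [3,5], [3,9], [4,5], [5,8], [5,9], [6,8], [6,9], [7,9], [8,9]
  2-simplices (10): [0,1,4], [1,3,5], [1,4,5], [1,5,8], [1,6,8], [2,3,5], [2,5,8], [3,5,9], [5,8,9], [6,8,9]

Hence C_0 ≅ Z^10, C_1 ≅ Z^20, C_2 ≅ Z^10.

Boundary ∂_1: C_1 → C_0 maps an edge to its endpoints' difference, ∂[p,q] = q − p.
The resulting 10×20 matrix has rank 9, and its Smith normal form has invariant factors (1,1,1,1,1,1,1,1,1).

∂_2: C_2 → C_1 maps a triangle to the signed sum of its edges. For instance
  ∂[2,5,8] = [5,8] − [2,8] + [2,5],
  ∂[1,4,5] = [4,5] − [1,5] + [1,4].
This gives a 20×10 integer matrix of rank 10; reducing to Smith normal form yields diagonal entries (1,1,1,1,1,1,1,1,1,1).

Now H_k = ker ∂_k / im ∂_{k+1}, so:

  H_0: rank C_0 − rank ∂_1 = 10 − 9 = 1, and the invariant factors of ∂_1 are all 1, so H_0 = Z.
  H_1: rank ker ∂_1 − rank ∂_2 = (20 − 9) − 10 = 1, and the invariant factors of ∂_2 are all 1, so H_1 = Z.
  H_2: rank ker ∂_2 − rank ∂_3 = (10 − 10) − 0 = 0, and there is no ∂_3, so H_2 = 0.

Hence the Betti numbers are b_0 = 1, b_1 = 1, b_2 = 0.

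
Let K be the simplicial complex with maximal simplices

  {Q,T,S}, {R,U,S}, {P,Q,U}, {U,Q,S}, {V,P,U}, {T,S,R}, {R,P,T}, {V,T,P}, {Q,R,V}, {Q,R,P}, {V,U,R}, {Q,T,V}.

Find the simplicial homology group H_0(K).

H_0 = Z.

Fix the vertex order P < Q < R < S < T < U < V and write every simplex with vertices in increasing order. Then dim K = 2 and the simplices of K are:

  0-simplices (7): P, Q, R, S, T, U, V
  1-simplices (18): PQ, PR, PT, PU, PV, QR, QS, QT, QU, QV, RS, RT, RU, RV, ST, SU, TV, UV
  2-simplices (12): PQR, PQU, PRT, PTV, PUV, QRV, QST, QSU, QTV, RST, RSU, RUV

so the chain groups are C_0 ≅ Z^7, C_1 ≅ Z^18, C_2 ≅ Z^12.

Boundary ∂_1: C_1 → C_0 maps an edge to its endpoints' difference, ∂[p,q] = q − p. For instance
  ∂QR = R − Q.
The resulting 7×18 matrix has rank 6, and its Smith normal form has invariant factors (1,1,1,1,1,1).

Boundary ∂_2: C_2 → C_1 maps a triangle to the signed sum of its edges. For instance
  ∂QSU = SU − QU + QS,
  ∂QRV = RV − QV + QR.
As a 18×12 matrix over Z this has rank 12, with invariant factors (1,1,1,1,1,1,1,1,1,1,1,2).

Reading off H_k = ker ∂_k / im ∂_{k+1}:

  H_0: rank C_0 − rank ∂_1 = 7 − 6 = 1, and the invariant factors of ∂_1 are all 1, so H_0 ≅ Z.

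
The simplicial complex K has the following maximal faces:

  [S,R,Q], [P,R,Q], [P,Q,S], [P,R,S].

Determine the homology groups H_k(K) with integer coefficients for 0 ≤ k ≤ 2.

H_0 ≅ Z,  H_1 = 0,  H_2 ≅ Z.

Fix the vertex order P < Q < R < S and write every simplex with vertices in increasing order. Then dim K = 2 and the simplices of K are:

  0-simplices (4): P, Q, R, S
  1-simplices (6): PQ, PR, PS, QR, QS, RS
  2-simplices (4): PQR, PQS, PRS, QRS

Hence C_0 ≅ Z^4, C_1 ≅ Z^6, C_2 ≅ Z^4.

Boundary ∂_1: C_1 → C_0 maps an edge to its endpoints' difference, ∂[p,q] = q − p.
As a 4×6 matrix over Z this has rank 3, with invariant factors (1,1,1).

∂_2: C_2 → C_1 maps a triangle to the signed sum of its edges. For instance
  ∂PQS = QS − PS + PQ,
  ∂PQR = QR − PR + PQ.
The 6×4 boundary matrix has rank 3 and Smith normal form diag(1,1,1).

From H_k ≅ ker(∂_k) / im(∂_{k+1}) we obtain:

  H_0: rank C_0 − rank ∂_1 = 4 − 3 = 1, and the invariant factors of ∂_1 are all 1, so H_0 ≅ Z.
  H_1: rank ker ∂_1 − rank ∂_2 = (6 − 3) − 3 = 0, and the invariant factors of ∂_2 are all 1, so H_1 ≅ 0.
  H_2: rank ker ∂_2 − rank ∂_3 = (4 − 3) − 0 = 1, and there is no ∂_3, so H_2 ≅ Z.

As a check, the Euler characteristic is 4 − 6 + 4 = 2, which agrees with 1 − 0 + 1 = 2.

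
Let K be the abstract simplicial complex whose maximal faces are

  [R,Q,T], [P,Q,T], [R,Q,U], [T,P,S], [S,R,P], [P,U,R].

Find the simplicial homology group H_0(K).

H_0 ≅ Z.

We work with the vertex ordering P < Q < R < S < T < U. The simplices of K, each written with vertices in increasing order, are:

  0-simplices (6): P, Q, R, S, T, U
  1-simplices (12): PQ, PR, PS, PT, PU, QR, QT, QU, RS, RT, RU, ST
  2-simplices (6): PQT, PRS, PRU, PST, QRT, QRU

so the chain groups are C_0 ≅ Z^6, C_1 ≅ Z^12, C_2 ≅ Z^6.

The boundary map ∂_1: C_1 → C_0 maps an edge to its endpoints' difference, ∂[p,q] = q − p. For instance
  ∂RU = U − R.
This gives a 6×12 integer matrix of rank 5; reducing to Smith normal form yields diagonal entries (1,1,1,1,1).

The boundary map ∂_2: C_2 → C_1 sends each 2-simplex [p,q,r] to [q,r] − [p,r] + [p,q]. For instance
  ∂PST = ST − PT + PS,
  ∂PQT = QT − PT + PQ.
As a 12×6 matrix over Z this has rank 6, with invariant factors (1,1,1,1,1,1).

Computing H_k = (kernel of ∂_k) / (image of ∂_{k+1}):

  H_0: rank C_0 − rank ∂_1 = 6 − 5 = 1, and the invariant factors of ∂_1 are all 1, so H_0 = Z.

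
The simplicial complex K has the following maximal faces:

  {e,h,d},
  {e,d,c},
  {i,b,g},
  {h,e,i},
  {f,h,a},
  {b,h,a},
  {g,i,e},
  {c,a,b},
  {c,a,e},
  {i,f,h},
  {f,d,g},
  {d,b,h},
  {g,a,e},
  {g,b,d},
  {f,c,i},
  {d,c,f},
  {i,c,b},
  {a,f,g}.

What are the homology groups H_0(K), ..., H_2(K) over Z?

Order the vertices as a < b < c < d < e < f < g < h < i. Listing each simplex with vertices in this order, K has dimension 2 with simplices:

  0-simplices (9): a, b, c, d, e, f, g, h, i
  1-simplices (27): ab, ac, ae, af, ag, ah, bc, bd, bg, bh, bi, cd, ce, cf, ci, de, df, dg, dh, eg, eh, ei, fg, fh, fi, gi, hi
  2-simplices (18): abc, abh, ace, aeg, afg, afh, bci, bdg, bdh, bgi, cde, cdf, cfi, deh, dfg, egi, ehi, fhi

giving chain groups C_0 ≅ Z^9, C_1 ≅ Z^27, C_2 ≅ Z^18.

The boundary map ∂_1: C_1 → C_0 maps an edge to its endpoints' difference, ∂[p,q] = q − p.
This gives a 9×27 integer matrix of rank 8; reducing to Smith normal form yields diagonal entries (1,1,1,1,1,1,1,1).

Boundary ∂_2: C_2 → C_1 acts by ∂[p,q,r] = [q,r] − [p,r] + [p,q]. For instance
  ∂ace = ce − ae + ac,
  ∂bdh = dh − bh + bd.
This gives a 27×18 integer matrix of rank 17; reducing to Smith normal form yields diagonal entries (1,1,1,1,1,1,1,1,1,1,1,1,1,1,1,1,1).

Computing H_k = (kernel of ∂_k) / (image of ∂_{k+1}):

  H_0: rank C_0 − rank ∂_1 = 9 − 8 = 1, and the invariant factors of ∂_1 are all 1, so H_0 ≅ Z.
  H_1: rank ker ∂_1 − rank ∂_2 = (27 − 8) − 17 = 2, and the invariant factors of ∂_2 are all 1, so H_1 ≅ Z^2.
  H_2: rank ker ∂_2 − rank ∂_3 = (18 − 17) − 0 = 1, and there is no ∂_3, so H_2 ≅ Z.

As a check, the Euler characteristic is 9 − 27 + 18 = 0, which agrees with 1 − 2 + 1 = 0.
(K is a triangulation of the torus T^2.)

H_0 ≅ Z,  H_1 ≅ Z^2,  H_2 ≅ Z.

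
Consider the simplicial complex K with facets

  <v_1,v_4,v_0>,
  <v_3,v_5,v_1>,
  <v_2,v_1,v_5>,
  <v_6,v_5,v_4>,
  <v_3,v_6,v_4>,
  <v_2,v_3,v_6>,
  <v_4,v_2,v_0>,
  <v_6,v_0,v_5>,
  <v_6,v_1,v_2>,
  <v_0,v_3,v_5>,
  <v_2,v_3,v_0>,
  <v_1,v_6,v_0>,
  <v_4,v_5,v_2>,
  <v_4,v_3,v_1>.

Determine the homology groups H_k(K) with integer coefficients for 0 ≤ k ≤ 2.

H_0 ≅ Z,  H_1 ≅ Z^2,  H_2 ≅ Z.

Fix the vertex order v_0 < v_1 < v_2 < v_3 < v_4 < v_5 < v_6 and write every simplex with vertices in increasing order. Then dim K = 2 and the simplices of K are:

  0-simplices (7): [v_0], [v_1], [v_2], [v_3], [v_4], [v_5], [v_6]
  1-simplices (21): (21 of them)
  2-simplices (14): (14 of them)

so the chain groups are C_0 ≅ Z^7, C_1 ≅ Z^21, C_2 ≅ Z^14.

Boundary ∂_1: C_1 → C_0 sends each edge [p,q] (with p < q) to q − p.
As a 7×21 matrix over Z this has rank 6, with invariant factors (1,1,1,1,1,1).

Boundary ∂_2: C_2 → C_1 sends each 2-simplex [p,q,r] to [q,r] − [p,r] + [p,q]. For instance
  ∂[v_1,v_2,v_5] = [v_2,v_5] − [v_1,v_5] + [v_1,v_2],
  ∂[v_0,v_1,v_6] = [v_1,v_6] − [v_0,v_6] + [v_0,v_1].
The 21×14 boundary matrix has rank 13 and Smith normal form diag(1,1,1,1,1,1,1,1,1,1,1,1,1).

Reading off H_k = ker ∂_k / im ∂_{k+1}:

  H_0: rank C_0 − rank ∂_1 = 7 − 6 = 1, and the invariant factors of ∂_1 are all 1, so H_0 = Z.
  H_1: rank ker ∂_1 − rank ∂_2 = (21 − 6) − 13 = 2, and the invariant factors of ∂_2 are all 1, so H_1 = Z^2.
  H_2: rank ker ∂_2 − rank ∂_3 = (14 − 13) − 0 = 1, and there is no ∂_3, so H_2 = Z.

As a check, the Euler characteristic is 7 − 21 + 14 = 0, which agrees with 1 − 2 + 1 = 0.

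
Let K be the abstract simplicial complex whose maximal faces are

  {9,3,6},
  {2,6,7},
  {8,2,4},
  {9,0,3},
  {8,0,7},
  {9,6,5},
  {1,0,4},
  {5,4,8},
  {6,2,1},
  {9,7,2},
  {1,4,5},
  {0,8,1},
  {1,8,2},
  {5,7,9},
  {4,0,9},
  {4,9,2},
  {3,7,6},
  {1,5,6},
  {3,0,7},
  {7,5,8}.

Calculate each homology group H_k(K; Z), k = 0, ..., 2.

Order the vertices as 0 < 1 < 2 < 3 < 4 < 5 < 6 < 7 < 8 < 9. Listing each simplex with vertices in this order, K has dimension 2 with simplices:

  0-simplices (10): [0], [1], [2], [3], [4], [5], [6], [7], [8], [9]
  1-simplices (30): (30 of them)
  2-simplices (20): (20 of them)

Hence C_0 ≅ Z^10, C_1 ≅ Z^30, C_2 ≅ Z^20.

∂_1: C_1 → C_0 is given by ∂[p,q] = [q] − [p]. For instance
  ∂[1,6] = [6] − [1].
The 10×30 boundary matrix has rank 9 and Smith normal form diag(1,1,1,1,1,1,1,1,1).

∂_2: C_2 → C_1 maps a triangle to the signed sum of its edges. For instance
  ∂[1,4,5] = [4,5] − [1,5] + [1,4],
  ∂[0,7,8] = [7,8] − [0,8] + [0,7].
As a 30×20 matrix over Z this has rank 20, with invariant factors (1,1,1,1,1,1,1,1,1,1,1,1,1,1,1,1,1,1,1,2).

Computing H_k = (kernel of ∂_k) / (image of ∂_{k+1}):

  H_0: rank C_0 − rank ∂_1 = 10 − 9 = 1, and the invariant factors of ∂_1 are all 1, so H_0 ≅ Z.
  H_1: rank ker ∂_1 − rank ∂_2 = (30 − 9) − 20 = 1, and ∂_2 has invariant factor 2 > 1, so H_1 ≅ Z × Z/2.
  H_2: rank ker ∂_2 − rank ∂_3 = (20 − 20) − 0 = 0, and there is no ∂_3, so H_2 ≅ 0.

(K is a triangulation of the Klein bottle.)

H_0 ≅ Z,  H_1 ≅ Z × Z/2,  H_2 = 0.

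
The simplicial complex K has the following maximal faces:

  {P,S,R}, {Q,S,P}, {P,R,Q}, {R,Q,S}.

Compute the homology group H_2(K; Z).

H_2 = Z.

Fix the vertex order P < Q < R < S and write every simplex with vertices in increasing order. Then dim K = 2 and the simplices of K are:

  0-simplices (4): P, Q, R, S
  1-simplices (6): PQ, PR, PS, QR, QS, RS
  2-simplices (4): PQR, PQS, PRS, QRS

giving chain groups C_0 ≅ Z^4, C_1 ≅ Z^6, C_2 ≅ Z^4.

The boundary map ∂_1: C_1 → C_0 maps an edge to its endpoints' difference, ∂[p,q] = q − p.
As a 4×6 matrix over Z this has rank 3, with invariant factors (1,1,1).

∂_2: C_2 → C_1 maps a triangle to the signed sum of its edges. For instance
  ∂PQR = QR − PR + PQ,
  ∂PQS = QS − PS + PQ.
This gives a 6×4 integer matrix of rank 3; reducing to Smith normal form yields diagonal entries (1,1,1).

Reading off H_k = ker ∂_k / im ∂_{k+1}:

  H_2: rank ker ∂_2 − rank ∂_3 = (4 − 3) − 0 = 1, and there is no ∂_3, so H_2 = Z.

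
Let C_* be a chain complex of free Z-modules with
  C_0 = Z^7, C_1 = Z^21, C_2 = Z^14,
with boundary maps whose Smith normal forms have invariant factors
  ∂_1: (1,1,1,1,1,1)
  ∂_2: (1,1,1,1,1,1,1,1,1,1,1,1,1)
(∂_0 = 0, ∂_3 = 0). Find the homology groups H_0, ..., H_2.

H_0 ≅ Z,  H_1 ≅ Z^2,  H_2 ≅ Z.

H_0: b_0 = 7 − 0 − 6 = 1; torsion from ∂_1 factors > 1: none. So H_0 ≅ Z.
H_1: b_1 = 21 − 6 − 13 = 2; torsion from ∂_2 factors > 1: none. So H_1 ≅ Z^2.
H_2: b_2 = 14 − 13 − 0 = 1; torsion from ∂_3 factors > 1: none. So H_2 ≅ Z.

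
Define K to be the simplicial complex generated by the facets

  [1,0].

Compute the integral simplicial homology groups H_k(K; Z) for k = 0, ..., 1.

H_0 ≅ Z,  H_1 = 0.

We work with the vertex ordering 0 < 1. The simplices of K, each written with vertices in increasing order, are:

  0-simplices (2): [0], [1]
  1-simplices (1): [0,1]

giving chain groups C_0 ≅ Z^2, C_1 ≅ Z^1.

∂_1: C_1 → C_0 sends each edge [p,q] (with p < q) to q − p. For instance
  ∂[0,1] = [1] − [0].
As a 2×1 matrix over Z this has rank 1, with invariant factors (1).

Computing H_k = (kernel of ∂_k) / (image of ∂_{k+1}):

  H_0: rank C_0 − rank ∂_1 = 2 − 1 = 1, and the invariant factors of ∂_1 are all 1, so H_0 ≅ Z.
  H_1: rank ker ∂_1 − rank ∂_2 = (1 − 1) − 0 = 0, and there is no ∂_2, so H_1 ≅ 0.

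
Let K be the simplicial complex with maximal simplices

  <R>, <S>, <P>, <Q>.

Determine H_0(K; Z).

H_0 = Z^4.

Fix the vertex order P < Q < R < S and write every simplex with vertices in increasing order. Then dim K = 0 and the simplices of K are:

  0-simplices (4): P, Q, R, S

Hence C_0 ≅ Z^4.

From H_k ≅ ker(∂_k) / im(∂_{k+1}) we obtain:

  H_0: rank C_0 − rank ∂_1 = 4 − 0 = 4, and there is no ∂_1, so H_0 = Z^4.

(K is a triangulation of a set of 4 points.)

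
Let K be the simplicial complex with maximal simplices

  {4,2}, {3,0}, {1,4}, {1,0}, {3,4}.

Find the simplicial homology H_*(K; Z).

H_0 = Z,  H_1 = Z.

K has 5 vertices, 5 edges.
rank ∂_0 = 0, rank ∂_1 = 4 ⇒ b_0 = 5 − 0 − 4 = 1; all invariant factors of ∂_1 are 1 so no torsion. So H_0 = Z.
rank ∂_1 = 4, rank ∂_2 = 0 ⇒ b_1 = 5 − 4 − 0 = 1. So H_1 = Z.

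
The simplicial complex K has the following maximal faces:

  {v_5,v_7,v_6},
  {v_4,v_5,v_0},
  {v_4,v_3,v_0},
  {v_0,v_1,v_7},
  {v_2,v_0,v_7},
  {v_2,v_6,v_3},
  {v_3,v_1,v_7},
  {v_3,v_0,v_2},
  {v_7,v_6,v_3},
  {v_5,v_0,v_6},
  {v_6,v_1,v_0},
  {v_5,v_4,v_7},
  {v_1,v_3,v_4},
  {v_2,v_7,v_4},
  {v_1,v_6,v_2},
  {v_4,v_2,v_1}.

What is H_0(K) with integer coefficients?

We work with the vertex ordering v_0 < v_1 < v_2 < v_3 < v_4 < v_5 < v_6 < v_7. The simplices of K, each written with vertices in increasing order, are:

  0-simplices (8): [v_0], [v_1], [v_2], [v_3], [v_4], [v_5], [v_6], [v_7]
  1-simplices (24): (24 of them)
  2-simplices (16): (16 of them)

Hence C_0 ≅ Z^8, C_1 ≅ Z^24, C_2 ≅ Z^16.

∂_1: C_1 → C_0 sends each edge [p,q] (with p < q) to q − p. For instance
  ∂[v_1,v_6] = [v_6] − [v_1].
As a 8×24 matrix over Z this has rank 7, with invariant factors (1,1,1,1,1,1,1).

The boundary map ∂_2: C_2 → C_1 sends each 2-simplex [p,q,r] to [q,r] − [p,r] + [p,q]. For instance
  ∂[v_0,v_2,v_3] = [v_2,v_3] − [v_0,v_3] + [v_0,v_2],
  ∂[v_5,v_6,v_7] = [v_6,v_7] − [v_5,v_7] + [v_5,v_6].
This gives a 24×16 integer matrix of rank 15; reducing to Smith normal form yields diagonal entries (1,1,1,1,1,1,1,1,1,1,1,1,1,1,1).

Now H_k = ker ∂_k / im ∂_{k+1}, so:

  H_0: rank C_0 − rank ∂_1 = 8 − 7 = 1, and the invariant factors of ∂_1 are all 1, so H_0 ≅ Z.

H_0 ≅ Z.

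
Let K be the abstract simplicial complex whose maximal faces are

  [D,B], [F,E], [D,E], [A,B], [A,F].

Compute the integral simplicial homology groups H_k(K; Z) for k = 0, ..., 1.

H_0 = Z,  H_1 = Z.

Order the vertices as A < B < D < E < F. Listing each simplex with vertices in this order, K has dimension 1 with simplices:

  0-simplices (5): A, B, D, E, F
  1-simplices (5): AB, AF, BD, DE, EF

Hence C_0 ≅ Z^5, C_1 ≅ Z^5.

∂_1: C_1 → C_0 sends each edge [p,q] (with p < q) to q − p.
As a 5×5 matrix over Z this has rank 4, with invariant factors (1,1,1,1).

Reading off H_k = ker ∂_k / im ∂_{k+1}:

  H_0: rank C_0 − rank ∂_1 = 5 − 4 = 1, and the invariant factors of ∂_1 are all 1, so H_0 = Z.
  H_1: rank ker ∂_1 − rank ∂_2 = (5 − 4) − 0 = 1, and there is no ∂_2, so H_1 = Z.

As a check, the Euler characteristic is 5 − 5 = 0, which agrees with 1 − 1 = 0.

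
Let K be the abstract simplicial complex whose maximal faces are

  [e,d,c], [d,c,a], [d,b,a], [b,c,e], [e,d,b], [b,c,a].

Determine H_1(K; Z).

Fix the vertex order a < b < c < d < e and write every simplex with vertices in increasing order. Then dim K = 2 and the simplices of K are:

  0-simplices (5): a, b, c, d, e
  1-simplices (9): ab, ac, ad, bc, bd, be, cd, ce, de
  2-simplices (6): abc, abd, acd, bce, bde, cde

Hence C_0 ≅ Z^5, C_1 ≅ Z^9, C_2 ≅ Z^6.

The boundary map ∂_1: C_1 → C_0 maps an edge to its endpoints' difference, ∂[p,q] = q − p. For instance
  ∂ab = b − a.
The 5×9 boundary matrix has rank 4 and Smith normal form diag(1,1,1,1).

Boundary ∂_2: C_2 → C_1 acts by ∂[p,q,r] = [q,r] − [p,r] + [p,q]. For instance
  ∂acd = cd − ad + ac,
  ∂bde = de − be + bd.
This gives a 9×6 integer matrix of rank 5; reducing to Smith normal form yields diagonal entries (1,1,1,1,1).

Now H_k = ker ∂_k / im ∂_{k+1}, so:

  H_1: rank ker ∂_1 − rank ∂_2 = (9 − 4) − 5 = 0, and the invariant factors of ∂_2 are all 1, so H_1 = 0.

H_1 ≅ 0.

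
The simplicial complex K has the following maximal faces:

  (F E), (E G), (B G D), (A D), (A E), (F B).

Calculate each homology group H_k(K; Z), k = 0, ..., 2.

H_0 ≅ Z,  H_1 ≅ Z^2,  H_2 = 0.

Order the vertices as A < B < D < E < F < G. Listing each simplex with vertices in this order, K has dimension 2 with simplices:

  0-simplices (6): A, B, D, E, F, G
  1-simplices (8): AD, AE, BD, BF, BG, DG, EF, EG
  2-simplices (1): BDG

giving chain groups C_0 ≅ Z^6, C_1 ≅ Z^8, C_2 ≅ Z^1.

The boundary map ∂_1: C_1 → C_0 is given by ∂[p,q] = [q] − [p]. For instance
  ∂BG = G − B.
The resulting 6×8 matrix has rank 5, and its Smith normal form has invariant factors (1,1,1,1,1).

The boundary map ∂_2: C_2 → C_1 maps a triangle to the signed sum of its edges. For instance
  ∂BDG = DG − BG + BD.
The 8×1 boundary matrix has rank 1 and Smith normal form diag(1).

Reading off H_k = ker ∂_k / im ∂_{k+1}:

  H_0: rank C_0 − rank ∂_1 = 6 − 5 = 1, and the invariant factors of ∂_1 are all 1, so H_0 ≅ Z.
  H_1: rank ker ∂_1 − rank ∂_2 = (8 − 5) − 1 = 2, and the invariant factors of ∂_2 are all 1, so H_1 ≅ Z^2.
  H_2: rank ker ∂_2 − rank ∂_3 = (1 − 1) − 0 = 0, and there is no ∂_3, so H_2 ≅ 0.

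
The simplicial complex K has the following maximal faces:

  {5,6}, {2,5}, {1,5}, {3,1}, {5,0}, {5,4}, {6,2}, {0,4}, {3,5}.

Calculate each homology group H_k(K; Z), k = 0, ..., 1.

H_0 ≅ Z,  H_1 ≅ Z^3.

We work with the vertex ordering 0 < 1 < 2 < 3 < 4 < 5 < 6. The simplices of K, each written with vertices in increasing order, are:

  0-simplices (7): [0], [1], [2], [3], [4], [5], [6]
  1-simplices (9): [0,4], [0,5], [1,3], [1,5], [2,5], [2,6], [3,5], [4,5], [5,6]

Hence C_0 ≅ Z^7, C_1 ≅ Z^9.

The boundary map ∂_1: C_1 → C_0 is given by ∂[p,q] = [q] − [p]. For instance
  ∂[5,6] = [6] − [5].
The 7×9 boundary matrix has rank 6 and Smith normal form diag(1,1,1,1,1,1).

From H_k ≅ ker(∂_k) / im(∂_{k+1}) we obtain:

  H_0: rank C_0 − rank ∂_1 = 7 − 6 = 1, and the invariant factors of ∂_1 are all 1, so H_0 = Z.
  H_1: rank ker ∂_1 − rank ∂_2 = (9 − 6) − 0 = 3, and there is no ∂_2, so H_1 = Z^3.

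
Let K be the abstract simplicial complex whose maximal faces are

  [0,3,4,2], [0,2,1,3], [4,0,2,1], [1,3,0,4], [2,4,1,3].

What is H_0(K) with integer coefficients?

We work with the vertex ordering 0 < 1 < 2 < 3 < 4. The simplices of K, each written with vertices in increasing order, are:

  0-simplices (5): [0], [1], [2], [3], [4]
  1-simplices (10): [0,1], [0,2], [0,3], [0,4], [1,2], [1,3], [1,4], [2,3], [2,4], [3,4]
  2-simplices (10): [0,1,2], [0,1,3], [0,1,4], [0,2,3], [0,2,4], [0,3,4], [1,2,3], [1,2,4], [1,3,4], [2,3,4]
  3-simplices (5): [0,1,2,3], [0,1,2,4], [0,1,3,4], [0,2,3,4], [1,2,3,4]

giving chain groups C_0 ≅ Z^5, C_1 ≅ Z^10, C_2 ≅ Z^10, C_3 ≅ Z^5.

The boundary map ∂_1: C_1 → C_0 is given by ∂[p,q] = [q] − [p]. For instance
  ∂[0,2] = [2] − [0].
The 5×10 boundary matrix has rank 4 and Smith normal form diag(1,1,1,1).

The boundary map ∂_2: C_2 → C_1 sends each 2-simplex [p,q,r] to [q,r] − [p,r] + [p,q]. For instance
  ∂[0,1,3] = [1,3] − [0,3] + [0,1],
  ∂[1,3,4] = [3,4] − [1,4] + [1,3].
The 10×10 boundary matrix has rank 6 and Smith normal form diag(1,1,1,1,1,1).

∂_3: C_3 → C_2 sends each 3-simplex σ to the alternating sum Σ_i (−1)^i (σ with its i-th vertex removed). For instance
  ∂[1,2,3,4] = [2,3,4] − [1,3,4] + [1,2,4] − [1,2,3],
  ∂[0,1,2,3] = [1,2,3] − [0,2,3] + [0,1,3] − [0,1,2].
The resulting 10×5 matrix has rank 4, and its Smith normal form has invariant factors (1,1,1,1).

Now H_k = ker ∂_k / im ∂_{k+1}, so:

  H_0: rank C_0 − rank ∂_1 = 5 − 4 = 1, and the invariant factors of ∂_1 are all 1, so H_0 ≅ Z.

(K is a triangulation of the 3-sphere S^3.)

H_0 = Z.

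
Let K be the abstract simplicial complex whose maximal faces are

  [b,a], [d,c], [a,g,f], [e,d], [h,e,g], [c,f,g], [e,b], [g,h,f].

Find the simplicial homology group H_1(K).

We work with the vertex ordering a < b < c < d < e < f < g < h. The simplices of K, each written with vertices in increasing order, are:

  0-simplices (8): a, b, c, d, e, f, g, h
  1-simplices (13): ab, af, ag, be, cd, cf, cg, de, eg, eh, fg, fh, gh
  2-simplices (4): afg, cfg, egh, fgh

giving chain groups C_0 ≅ Z^8, C_1 ≅ Z^13, C_2 ≅ Z^4.

∂_1: C_1 → C_0 maps an edge to its endpoints' difference, ∂[p,q] = q − p.
This gives a 8×13 integer matrix of rank 7; reducing to Smith normal form yields diagonal entries (1,1,1,1,1,1,1).

Boundary ∂_2: C_2 → C_1 maps a triangle to the signed sum of its edges. For instance
  ∂egh = gh − eh + eg,
  ∂afg = fg − ag + af.
The 13×4 boundary matrix has rank 4 and Smith normal form diag(1,1,1,1).

Reading off H_k = ker ∂_k / im ∂_{k+1}:

  H_1: rank ker ∂_1 − rank ∂_2 = (13 − 7) − 4 = 2, and the invariant factors of ∂_2 are all 1, so H_1 ≅ Z^2.

H_1 ≅ Z^2.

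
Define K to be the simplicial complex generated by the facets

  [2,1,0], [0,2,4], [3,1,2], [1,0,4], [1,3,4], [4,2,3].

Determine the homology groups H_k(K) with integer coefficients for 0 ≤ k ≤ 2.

H_0 ≅ Z,  H_1 = 0,  H_2 ≅ Z.

Fix the vertex order 0 < 1 < 2 < 3 < 4 and write every simplex with vertices in increasing order. Then dim K = 2 and the simplices of K are:

  0-simplices (5): [0], [1], [2], [3], [4]
  1-simplices (9): [0,1], [0,2], [0,4], [1,2], [1,3], [1,4], [2,3], [2,4], [3,4]
  2-simplices (6): [0,1,2], [0,1,4], [0,2,4], [1,2,3], [1,3,4], [2,3,4]

Hence C_0 ≅ Z^5, C_1 ≅ Z^9, C_2 ≅ Z^6.

∂_1: C_1 → C_0 is given by ∂[p,q] = [q] − [p]. For instance
  ∂[1,4] = [4] − [1].
This gives a 5×9 integer matrix of rank 4; reducing to Smith normal form yields diagonal entries (1,1,1,1).

Boundary ∂_2: C_2 → C_1 sends each 2-simplex [p,q,r] to [q,r] − [p,r] + [p,q]. For instance
  ∂[0,1,2] = [1,2] − [0,2] + [0,1],
  ∂[2,3,4] = [3,4] − [2,4] + [2,3].
The 9×6 boundary matrix has rank 5 and Smith normal form diag(1,1,1,1,1).

Computing H_k = (kernel of ∂_k) / (image of ∂_{k+1}):

  H_0: rank C_0 − rank ∂_1 = 5 − 4 = 1, and the invariant factors of ∂_1 are all 1, so H_0 ≅ Z.
  H_1: rank ker ∂_1 − rank ∂_2 = (9 − 4) − 5 = 0, and the invariant factors of ∂_2 are all 1, so H_1 ≅ 0.
  H_2: rank ker ∂_2 − rank ∂_3 = (6 − 5) − 0 = 1, and there is no ∂_3, so H_2 ≅ Z.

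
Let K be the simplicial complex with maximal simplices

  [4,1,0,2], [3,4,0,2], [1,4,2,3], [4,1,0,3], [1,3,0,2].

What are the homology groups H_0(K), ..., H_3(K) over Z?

H_0 ≅ Z,  H_1 = 0,  H_2 = 0,  H_3 ≅ Z.

Fix the vertex order 0 < 1 < 2 < 3 < 4 and write every simplex with vertices in increasing order. Then dim K = 3 and the simplices of K are:

  0-simplices (5): [0], [1], [2], [3], [4]
  1-simplices (10): [0,1], [0,2], [0,3], [0,4], [1,2], [1,3], [1,4], [2,3], [2,4], [3,4]
  2-simplices (10): [0,1,2], [0,1,3], [0,1,4], [0,2,3], [0,2,4], [0,3,4], [1,2,3], [1,2,4], [1,3,4], [2,3,4]
  3-simplices (5): [0,1,2,3], [0,1,2,4], [0,1,3,4], [0,2,3,4], [1,2,3,4]

so the chain groups are C_0 ≅ Z^5, C_1 ≅ Z^10, C_2 ≅ Z^10, C_3 ≅ Z^5.

Boundary ∂_1: C_1 → C_0 sends each edge [p,q] (with p < q) to q − p. For instance
  ∂[0,4] = [4] − [0].
The 5×10 boundary matrix has rank 4 and Smith normal form diag(1,1,1,1).

∂_2: C_2 → C_1 sends each 2-simplex [p,q,r] to [q,r] − [p,r] + [p,q]. For instance
  ∂[0,1,3] = [1,3] − [0,3] + [0,1],
  ∂[1,3,4] = [3,4] − [1,4] + [1,3].
The 10×10 boundary matrix has rank 6 and Smith normal form diag(1,1,1,1,1,1).

The boundary map ∂_3: C_3 → C_2 sends each 3-simplex σ to the alternating sum Σ_i (−1)^i (σ with its i-th vertex removed). For instance
  ∂[1,2,3,4] = [2,3,4] − [1,3,4] + [1,2,4] − [1,2,3],
  ∂[0,1,2,3] = [1,2,3] − [0,2,3] + [0,1,3] − [0,1,2].
The 10×5 boundary matrix has rank 4 and Smith normal form diag(1,1,1,1).

Now H_k = ker ∂_k / im ∂_{k+1}, so:

  H_0: rank C_0 − rank ∂_1 = 5 − 4 = 1, and the invariant factors of ∂_1 are all 1, so H_0 = Z.
  H_1: rank ker ∂_1 − rank ∂_2 = (10 − 4) − 6 = 0, and the invariant factors of ∂_2 are all 1, so H_1 = 0.
  H_2: rank ker ∂_2 − rank ∂_3 = (10 − 6) − 4 = 0, and the invariant factors of ∂_3 are all 1, so H_2 = 0.
  H_3: rank ker ∂_3 − rank ∂_4 = (5 − 4) − 0 = 1, and there is no ∂_4, so H_3 = Z.

As a check, the Euler characteristic is 5 − 10 + 10 − 5 = 0, which agrees with 1 − 0 + 0 − 1 = 0.
(K is a triangulation of the 3-sphere S^3.)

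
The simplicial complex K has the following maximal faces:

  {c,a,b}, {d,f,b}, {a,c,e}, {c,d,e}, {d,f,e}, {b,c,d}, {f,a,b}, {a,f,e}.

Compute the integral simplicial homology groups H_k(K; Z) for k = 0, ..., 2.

Order the vertices as a < b < c < d < e < f. Listing each simplex with vertices in this order, K has dimension 2 with simplices:

  0-simplices (6): a, b, c, d, e, f
  1-simplices (12): ab, ac, ae, af, bc, bd, bf, cd, ce, de, df, ef
  2-simplices (8): abc, abf, ace, aef, bcd, bdf, cde, def

so the chain groups are C_0 ≅ Z^6, C_1 ≅ Z^12, C_2 ≅ Z^8.

∂_1: C_1 → C_0 is given by ∂[p,q] = [q] − [p].
As a 6×12 matrix over Z this has rank 5, with invariant factors (1,1,1,1,1).

Boundary ∂_2: C_2 → C_1 sends each 2-simplex [p,q,r] to [q,r] − [p,r] + [p,q]. For instance
  ∂def = ef − df + de,
  ∂ace = ce − ae + ac.
The 12×8 boundary matrix has rank 7 and Smith normal form diag(1,1,1,1,1,1,1).

Computing H_k = (kernel of ∂_k) / (image of ∂_{k+1}):

  H_0: rank C_0 − rank ∂_1 = 6 − 5 = 1, and the invariant factors of ∂_1 are all 1, so H_0 = Z.
  H_1: rank ker ∂_1 − rank ∂_2 = (12 − 5) − 7 = 0, and the invariant factors of ∂_2 are all 1, so H_1 = 0.
  H_2: rank ker ∂_2 − rank ∂_3 = (8 − 7) − 0 = 1, and there is no ∂_3, so H_2 = Z.

As a check, the Euler characteristic is 6 − 12 + 8 = 2, which agrees with 1 − 0 + 1 = 2.

H_0 ≅ Z,  H_1 = 0,  H_2 ≅ Z.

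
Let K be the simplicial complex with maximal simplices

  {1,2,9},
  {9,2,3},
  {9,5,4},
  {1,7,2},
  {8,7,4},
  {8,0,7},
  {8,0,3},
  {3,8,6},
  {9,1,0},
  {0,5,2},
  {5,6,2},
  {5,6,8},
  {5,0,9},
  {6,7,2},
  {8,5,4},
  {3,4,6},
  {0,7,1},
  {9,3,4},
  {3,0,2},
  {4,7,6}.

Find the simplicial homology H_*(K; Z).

Fix the vertex order 0 < 1 < 2 < 3 < 4 < 5 < 6 < 7 < 8 < 9 and write every simplex with vertices in increasing order. Then dim K = 2 and the simplices of K are:

  0-simplices (10): [0], [1], [2], [3], [4], [5], [6], [7], [8], [9]
  1-simplices (30): (30 of them)
  2-simplices (20): (20 of them)

Hence C_0 ≅ Z^10, C_1 ≅ Z^30, C_2 ≅ Z^20.

The boundary map ∂_1: C_1 → C_0 maps an edge to its endpoints' difference, ∂[p,q] = q − p.
The 10×30 boundary matrix has rank 9 and Smith normal form diag(1,1,1,1,1,1,1,1,1).

The boundary map ∂_2: C_2 → C_1 maps a triangle to the signed sum of its edges. For instance
  ∂[0,3,8] = [3,8] − [0,8] + [0,3],
  ∂[0,1,9] = [1,9] − [0,9] + [0,1].
As a 30×20 matrix over Z this has rank 20, with invariant factors (1,1,1,1,1,1,1,1,1,1,1,1,1,1,1,1,1,1,1,2).

From H_k ≅ ker(∂_k) / im(∂_{k+1}) we obtain:

  H_0: rank C_0 − rank ∂_1 = 10 − 9 = 1, and the invariant factors of ∂_1 are all 1, so H_0 = Z.
  H_1: rank ker ∂_1 − rank ∂_2 = (30 − 9) − 20 = 1, and ∂_2 has invariant factor 2 > 1, so H_1 = Z × Z/2.
  H_2: rank ker ∂_2 − rank ∂_3 = (20 − 20) − 0 = 0, and there is no ∂_3, so H_2 = 0.

As a check, the Euler characteristic is 10 − 30 + 20 = 0, which agrees with 1 − 1 + 0 = 0.
(K is a triangulation of the Klein bottle.)

H_0 ≅ Z,  H_1 ≅ Z × Z/2,  H_2 = 0.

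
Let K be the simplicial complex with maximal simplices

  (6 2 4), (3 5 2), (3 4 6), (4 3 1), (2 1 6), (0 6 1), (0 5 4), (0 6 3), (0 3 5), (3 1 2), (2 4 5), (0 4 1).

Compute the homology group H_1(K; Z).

H_1 = Z/2.

Take the total order 0 < 1 < 2 < 3 < 4 < 5 < 6 on the vertex set. Then K (dimension 2) consists of the simplices:

  0-simplices (7): [0], [1], [2], [3], [4], [5], [6]
  1-simplices (18): [0,1], [0,3], [0,4], [0,5], [0,6], [1,2], [1,3], [1,4], [1,6], [2,3], [2,4], [2,5], [2,6], [3,4], [3,5], [3,6], [4,5], [4,6]
  2-simplices (12): [0,1,4], [0,1,6], [0,3,5], [0,3,6], [0,4,5], [1,2,3], [1,2,6], [1,3,4], [2,3,5], [2,4,5], [2,4,6], [3,4,6]

so the chain groups are C_0 ≅ Z^7, C_1 ≅ Z^18, C_2 ≅ Z^12.

The boundary map ∂_1: C_1 → C_0 is given by ∂[p,q] = [q] − [p]. For instance
  ∂[0,3] = [3] − [0].
This gives a 7×18 integer matrix of rank 6; reducing to Smith normal form yields diagonal entries (1,1,1,1,1,1).

∂_2: C_2 → C_1 acts by ∂[p,q,r] = [q,r] − [p,r] + [p,q]. For instance
  ∂[1,3,4] = [3,4] − [1,4] + [1,3],
  ∂[1,2,3] = [2,3] − [1,3] + [1,2].
The resulting 18×12 matrix has rank 12, and its Smith normal form has invariant factors (1,1,1,1,1,1,1,1,1,1,1,2).

Reading off H_k = ker ∂_k / im ∂_{k+1}:

  H_1: rank ker ∂_1 − rank ∂_2 = (18 − 6) − 12 = 0, and ∂_2 has invariant factor 2 > 1, so H_1 ≅ Z/2.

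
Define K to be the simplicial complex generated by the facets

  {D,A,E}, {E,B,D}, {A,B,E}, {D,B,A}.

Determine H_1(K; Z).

Take the total order A < B < D < E on the vertex set. Then K (dimension 2) consists of the simplices:

  0-simplices (4): A, B, D, E
  1-simplices (6): AB, AD, AE, BD, BE, DE
  2-simplices (4): ABD, ABE, ADE, BDE

giving chain groups C_0 ≅ Z^4, C_1 ≅ Z^6, C_2 ≅ Z^4.

∂_1: C_1 → C_0 is given by ∂[p,q] = [q] − [p].
This gives a 4×6 integer matrix of rank 3; reducing to Smith normal form yields diagonal entries (1,1,1).

Boundary ∂_2: C_2 → C_1 sends each 2-simplex [p,q,r] to [q,r] − [p,r] + [p,q]. For instance
  ∂ADE = DE − AE + AD,
  ∂ABE = BE − AE + AB.
The resulting 6×4 matrix has rank 3, and its Smith normal form has invariant factors (1,1,1).

Computing H_k = (kernel of ∂_k) / (image of ∂_{k+1}):

  H_1: rank ker ∂_1 − rank ∂_2 = (6 − 3) − 3 = 0, and the invariant factors of ∂_2 are all 1, so H_1 = 0.

H_1 = 0.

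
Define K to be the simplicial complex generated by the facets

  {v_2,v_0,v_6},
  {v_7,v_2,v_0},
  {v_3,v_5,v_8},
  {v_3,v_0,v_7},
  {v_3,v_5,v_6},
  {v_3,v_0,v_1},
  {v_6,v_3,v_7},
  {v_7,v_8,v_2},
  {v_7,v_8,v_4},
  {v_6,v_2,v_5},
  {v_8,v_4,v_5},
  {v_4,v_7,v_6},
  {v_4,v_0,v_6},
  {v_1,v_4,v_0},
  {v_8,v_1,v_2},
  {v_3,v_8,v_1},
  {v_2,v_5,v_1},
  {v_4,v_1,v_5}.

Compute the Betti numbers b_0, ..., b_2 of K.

Fix the vertex order v_0 < v_1 < v_2 < v_3 < v_4 < v_5 < v_6 < v_7 < v_8 and write every simplex with vertices in increasing order. Then dim K = 2 and the simplices of K are:

  0-simplices (9): [v_0], [v_1], [v_2], [v_3], [v_4], [v_5], [v_6], [v_7], [v_8]
  1-simplices (27): (27 of them)
  2-simplices (18): (18 of them)

giving chain groups C_0 ≅ Z^9, C_1 ≅ Z^27, C_2 ≅ Z^18.

∂_1: C_1 → C_0 sends each edge [p,q] (with p < q) to q − p. For instance
  ∂[v_4,v_7] = [v_7] − [v_4].
The resulting 9×27 matrix has rank 8, and its Smith normal form has invariant factors (1,1,1,1,1,1,1,1).

Boundary ∂_2: C_2 → C_1 maps a triangle to the signed sum of its edges. For instance
  ∂[v_0,v_2,v_6] = [v_2,v_6] − [v_0,v_6] + [v_0,v_2],
  ∂[v_1,v_3,v_8] = [v_3,v_8] − [v_1,v_8] + [v_1,v_3].
The 27×18 boundary matrix has rank 18 and Smith normal form diag(1,1,1,1,1,1,1,1,1,1,1,1,1,1,1,1,1,2).

Now H_k = ker ∂_k / im ∂_{k+1}, so:

  H_0: rank C_0 − rank ∂_1 = 9 − 8 = 1, and the invariant factors of ∂_1 are all 1, so H_0 = Z.
  H_1: rank ker ∂_1 − rank ∂_2 = (27 − 8) − 18 = 1, and ∂_2 has invariant factor 2 > 1, so H_1 = Z ⊕ Z/2Z.
  H_2: rank ker ∂_2 − rank ∂_3 = (18 − 18) − 0 = 0, and there is no ∂_3, so H_2 = 0.

As a check, the Euler characteristic is 9 − 27 + 18 = 0, which agrees with 1 − 1 + 0 = 0.

Hence the Betti numbers are b_0 = 1, b_1 = 1, b_2 = 0.

b_0 = 1, b_1 = 1, b_2 = 0.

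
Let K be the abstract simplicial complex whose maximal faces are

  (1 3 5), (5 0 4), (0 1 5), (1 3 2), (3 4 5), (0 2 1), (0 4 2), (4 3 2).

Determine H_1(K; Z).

H_1 = 0.

K has 6 vertices, 12 edges, 8 triangles.
rank ∂_1 = 5, rank ∂_2 = 7 ⇒ b_1 = 12 − 5 − 7 = 0; all invariant factors of ∂_2 are 1 so no torsion. So H_1 ≅ 0.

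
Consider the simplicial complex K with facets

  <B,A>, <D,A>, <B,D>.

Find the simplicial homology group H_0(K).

H_0 ≅ Z.

K has 3 vertices, 3 edges.
rank ∂_0 = 0, rank ∂_1 = 2 ⇒ b_0 = 3 − 0 − 2 = 1; all invariant factors of ∂_1 are 1 so no torsion. So H_0 ≅ Z.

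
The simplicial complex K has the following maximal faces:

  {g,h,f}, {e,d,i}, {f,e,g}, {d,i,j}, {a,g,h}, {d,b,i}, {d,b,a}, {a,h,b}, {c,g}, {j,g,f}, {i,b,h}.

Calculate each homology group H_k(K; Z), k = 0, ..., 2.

Fix the vertex order a < b < c < d < e < f < g < h < i < j and write every simplex with vertices in increasing order. Then dim K = 2 and the simplices of K are:

  0-simplices (10): a, b, c, d, e, f, g, h, i, j
  1-simplices (21): ab, ad, ag, ah, bd, bh, bi, cg, de, di, dj, ef, eg, ei, fg, fh, fj, gh, gj, hi, ij
  2-simplices (10): abd, abh, agh, bdi, bhi, dei, dij, efg, fgh, fgj

so the chain groups are C_0 ≅ Z^10, C_1 ≅ Z^21, C_2 ≅ Z^10.

Boundary ∂_1: C_1 → C_0 maps an edge to its endpoints' difference, ∂[p,q] = q − p.
As a 10×21 matrix over Z this has rank 9, with invariant factors (1,1,1,1,1,1,1,1,1).

Boundary ∂_2: C_2 → C_1 maps a triangle to the signed sum of its edges. For instance
  ∂agh = gh − ah + ag,
  ∂dij = ij − dj + di.
The 21×10 boundary matrix has rank 10 and Smith normal form diag(1,1,1,1,1,1,1,1,1,1).

Computing H_k = (kernel of ∂_k) / (image of ∂_{k+1}):

  H_0: rank C_0 − rank ∂_1 = 10 − 9 = 1, and the invariant factors of ∂_1 are all 1, so H_0 ≅ Z.
  H_1: rank ker ∂_1 − rank ∂_2 = (21 − 9) − 10 = 2, and the invariant factors of ∂_2 are all 1, so H_1 ≅ Z^2.
  H_2: rank ker ∂_2 − rank ∂_3 = (10 − 10) − 0 = 0, and there is no ∂_3, so H_2 ≅ 0.

As a check, the Euler characteristic is 10 − 21 + 10 = -1, which agrees with 1 − 2 + 0 = -1.

H_0 = Z,  H_1 = Z^2,  H_2 = 0.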